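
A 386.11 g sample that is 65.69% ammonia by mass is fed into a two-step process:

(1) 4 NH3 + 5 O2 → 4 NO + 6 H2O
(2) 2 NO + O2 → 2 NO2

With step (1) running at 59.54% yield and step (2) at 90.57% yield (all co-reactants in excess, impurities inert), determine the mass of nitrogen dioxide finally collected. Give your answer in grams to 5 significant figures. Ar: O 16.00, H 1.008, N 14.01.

369.44 g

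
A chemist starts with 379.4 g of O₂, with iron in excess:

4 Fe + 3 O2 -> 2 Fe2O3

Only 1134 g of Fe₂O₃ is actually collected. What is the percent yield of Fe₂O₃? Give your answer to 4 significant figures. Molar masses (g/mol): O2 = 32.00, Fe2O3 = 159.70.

n(O2) = 379.40 g / 32.00 g/mol = 11.856 mol.
From the equation the O2:Fe2O3 mole ratio is 3:2, so n(Fe2O3) = 11.856 × 2/3 = 7.9042 mol.
Mass of Fe2O3 = 7.9042 mol × 159.70 g/mol = 1262.3 g.
This is the theoretical yield. Percent yield = 1134 g / 1262.3 g × 100% = 89.836%.

89.84 %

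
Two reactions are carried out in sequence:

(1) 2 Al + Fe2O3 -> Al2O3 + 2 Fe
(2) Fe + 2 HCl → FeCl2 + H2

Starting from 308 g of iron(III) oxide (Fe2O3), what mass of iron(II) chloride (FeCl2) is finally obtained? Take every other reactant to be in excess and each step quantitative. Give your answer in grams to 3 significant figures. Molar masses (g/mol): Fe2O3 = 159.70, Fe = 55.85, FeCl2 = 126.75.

489 g

n(Fe2O3) = 308.0 / 159.70 = 1.929 mol.
Step 1 gives a 1:2 ratio of Fe2O3 to Fe, so n(Fe) = 3.857 mol.
In step 2 the Fe:FeCl2 ratio is 1:1, so n(FeCl2) = 3.857 mol.
Mass of FeCl2 = 3.857 × 126.75 = 488.9 g.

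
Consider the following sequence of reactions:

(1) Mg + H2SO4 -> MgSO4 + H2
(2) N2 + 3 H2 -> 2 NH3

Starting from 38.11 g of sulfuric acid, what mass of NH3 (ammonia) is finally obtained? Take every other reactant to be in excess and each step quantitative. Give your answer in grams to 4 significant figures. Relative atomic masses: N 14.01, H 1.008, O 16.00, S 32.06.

4.413 g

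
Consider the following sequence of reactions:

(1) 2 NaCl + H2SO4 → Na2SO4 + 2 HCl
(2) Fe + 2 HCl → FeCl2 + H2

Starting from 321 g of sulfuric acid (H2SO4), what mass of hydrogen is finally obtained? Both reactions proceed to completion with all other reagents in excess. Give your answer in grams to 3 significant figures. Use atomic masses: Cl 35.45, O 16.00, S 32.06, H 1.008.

6.60 g

M(H2SO4) = 2(1.008) + 32.06 + 4(16.00) = 98.076 g/mol.
M(H2) = 2(1.008) = 2.016 g/mol.
n(H2SO4) = 321.0 / 98.076 = 3.273 mol.
Step 1 gives a 1:2 ratio of H2SO4 to HCl, so n(HCl) = 6.546 mol.
In step 2 the HCl:H2 ratio is 2:1, so n(H2) = 3.273 mol.
Mass of H2 = 3.273 × 2.016 = 6.598 g.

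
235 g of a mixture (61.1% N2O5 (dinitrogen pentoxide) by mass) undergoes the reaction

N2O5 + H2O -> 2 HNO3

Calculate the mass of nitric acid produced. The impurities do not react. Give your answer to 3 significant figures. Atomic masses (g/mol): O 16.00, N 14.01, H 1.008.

Mass of pure N2O5 = 235 g × 0.611 = 143.6 g.
M(N2O5) = 2(14.01) + 5(16.00) = 108.02 g/mol.
M(HNO3) = 1.008 + 14.01 + 3(16.00) = 63.018 g/mol.
n(N2O5) = 143.6 g / 108.02 g/mol = 1.329 mol.
From the equation the N2O5:HNO3 mole ratio is 1:2, so n(HNO3) = 1.329 × 2/1 = 2.658 mol.
Mass of HNO3 = 2.658 mol × 63.018 g/mol = 167.5 g.

168 g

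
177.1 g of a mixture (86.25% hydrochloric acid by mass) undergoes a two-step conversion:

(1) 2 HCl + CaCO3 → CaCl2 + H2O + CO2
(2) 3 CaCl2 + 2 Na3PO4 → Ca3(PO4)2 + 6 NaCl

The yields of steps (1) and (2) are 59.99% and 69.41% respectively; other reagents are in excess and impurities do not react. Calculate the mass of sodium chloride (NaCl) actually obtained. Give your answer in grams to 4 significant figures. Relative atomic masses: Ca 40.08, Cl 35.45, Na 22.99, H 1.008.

Pure HCl = 177.1 × 0.8625 = 152.75 g.
M(HCl) = 1.008 + 35.45 = 36.458 g/mol.
M(NaCl) = 22.99 + 35.45 = 58.44 g/mol.
n(HCl) = 152.75 / 36.458 = 4.1897 mol.
Step 1 (HCl:CaCl2 = 2:1): theoretical n(CaCl2) = 2.0949 mol; at 59.99% yield, n(CaCl2) = 1.2567 mol.
Step 2 (CaCl2:NaCl = 3:6): theoretical n(NaCl) = 2.5134 mol, so theoretical mass = 2.5134 × 58.44 = 146.88 g.
At 69.41% yield, actual mass of NaCl = 146.88 × 0.6941 = 101.95 g.

102.0 g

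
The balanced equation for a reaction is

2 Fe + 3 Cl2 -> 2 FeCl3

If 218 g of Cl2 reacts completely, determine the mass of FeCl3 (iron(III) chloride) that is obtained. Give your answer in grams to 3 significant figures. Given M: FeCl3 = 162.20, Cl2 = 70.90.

332 g

n(Cl2) = 218.0 g / 70.90 g/mol = 3.075 mol.
From the equation the Cl2:FeCl3 mole ratio is 3:2, so n(FeCl3) = 3.075 × 2/3 = 2.050 mol.
Mass of FeCl3 = 2.050 mol × 162.20 g/mol = 332.5 g.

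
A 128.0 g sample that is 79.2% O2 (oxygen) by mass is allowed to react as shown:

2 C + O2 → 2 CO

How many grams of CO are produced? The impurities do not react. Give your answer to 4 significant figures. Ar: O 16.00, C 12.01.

177.5 g

Mass of pure O2 = 128.0 g × 0.792 = 101.38 g.
M(O2) = 2(16.00) = 32.00 g/mol.
M(CO) = 12.01 + 16.00 = 28.01 g/mol.
n(O2) = 101.38 g / 32.00 g/mol = 3.1680 mol.
From the equation the O2:CO mole ratio is 1:2, so n(CO) = 3.1680 × 2/1 = 6.3360 mol.
Mass of CO = 6.3360 mol × 28.01 g/mol = 177.47 g.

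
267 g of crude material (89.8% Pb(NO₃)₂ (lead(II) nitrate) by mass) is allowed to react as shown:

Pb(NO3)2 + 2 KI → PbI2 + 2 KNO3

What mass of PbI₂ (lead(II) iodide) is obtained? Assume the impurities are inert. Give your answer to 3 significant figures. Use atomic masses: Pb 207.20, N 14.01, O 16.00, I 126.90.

Mass of pure Pb(NO3)2 = 267 g × 0.898 = 239.8 g.
M(Pb(NO3)2) = 207.20 + 2(14.01) + 6(16.00) = 331.22 g/mol.
M(PbI2) = 207.20 + 2(126.90) = 461.00 g/mol.
n(Pb(NO3)2) = 239.8 g / 331.22 g/mol = 0.7239 mol.
From the equation the Pb(NO3)2:PbI2 mole ratio is 1:1, so n(PbI2) = 0.7239 × 1/1 = 0.7239 mol.
Mass of PbI2 = 0.7239 mol × 461.00 g/mol = 333.7 g.

334 g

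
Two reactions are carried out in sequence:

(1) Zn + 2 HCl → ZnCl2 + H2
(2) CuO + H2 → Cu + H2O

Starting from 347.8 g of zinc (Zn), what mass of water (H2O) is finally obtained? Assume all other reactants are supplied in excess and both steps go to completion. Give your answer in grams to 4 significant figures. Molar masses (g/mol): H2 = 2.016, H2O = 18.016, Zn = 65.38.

n(Zn) = 347.80 / 65.38 = 5.3197 mol.
Step 1 gives a 1:1 ratio of Zn to H2, so n(H2) = 5.3197 mol.
In step 2 the H2:H2O ratio is 1:1, so n(H2O) = 5.3197 mol.
Mass of H2O = 5.3197 × 18.016 = 95.839 g.

95.84 g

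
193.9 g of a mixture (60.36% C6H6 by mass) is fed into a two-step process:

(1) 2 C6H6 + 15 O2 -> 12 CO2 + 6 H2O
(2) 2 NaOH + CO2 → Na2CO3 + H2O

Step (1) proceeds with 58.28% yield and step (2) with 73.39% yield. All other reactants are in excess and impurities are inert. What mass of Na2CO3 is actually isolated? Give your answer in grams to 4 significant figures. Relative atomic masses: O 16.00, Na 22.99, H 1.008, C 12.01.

Pure C6H6 = 193.9 × 0.6036 = 117.04 g.
M(C6H6) = 6(12.01) + 6(1.008) = 78.108 g/mol.
M(Na2CO3) = 2(22.99) + 12.01 + 3(16.00) = 105.99 g/mol.
n(C6H6) = 117.04 / 78.108 = 1.4984 mol.
Step 1 (C6H6:CO2 = 2:12): theoretical n(CO2) = 8.9905 mol; at 58.28% yield, n(CO2) = 5.2397 mol.
Step 2 (CO2:Na2CO3 = 1:1): theoretical n(Na2CO3) = 5.2397 mol, so theoretical mass = 5.2397 × 105.99 = 555.35 g.
At 73.39% yield, actual mass of Na2CO3 = 555.35 × 0.7339 = 407.57 g.

407.6 g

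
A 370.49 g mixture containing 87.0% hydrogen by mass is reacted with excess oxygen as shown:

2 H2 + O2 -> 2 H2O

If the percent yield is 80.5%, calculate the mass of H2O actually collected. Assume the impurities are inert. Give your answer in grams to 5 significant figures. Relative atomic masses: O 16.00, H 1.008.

2318.8 g

Pure H2 available = 370.49 g × 0.870 = 322.326 g.
M(H2) = 2(1.008) = 2.016 g/mol.
M(H2O) = 2(1.008) + 16.00 = 18.016 g/mol.
n(H2) = 322.326 g / 2.016 g/mol = 159.884 mol.
From the equation the H2:H2O mole ratio is 2:2, so n(H2O) = 159.884 × 2/2 = 159.884 mol.
Mass of H2O = 159.884 mol × 18.016 g/mol = 2880.47 g.
Actual mass collected = 2880.47 g × 0.805 = 2318.78 g.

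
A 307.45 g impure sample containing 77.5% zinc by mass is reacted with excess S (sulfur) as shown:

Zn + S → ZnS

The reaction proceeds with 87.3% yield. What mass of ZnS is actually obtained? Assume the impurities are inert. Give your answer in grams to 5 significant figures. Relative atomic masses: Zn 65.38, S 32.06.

310.02 g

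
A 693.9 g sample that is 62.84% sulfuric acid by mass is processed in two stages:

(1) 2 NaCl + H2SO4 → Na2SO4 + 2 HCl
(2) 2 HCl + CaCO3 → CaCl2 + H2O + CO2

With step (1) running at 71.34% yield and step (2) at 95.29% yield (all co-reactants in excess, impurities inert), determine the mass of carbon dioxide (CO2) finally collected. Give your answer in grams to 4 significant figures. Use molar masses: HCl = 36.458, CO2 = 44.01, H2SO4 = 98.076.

Pure H2SO4 = 693.9 × 0.6284 = 436.05 g.
n(H2SO4) = 436.05 / 98.076 = 4.4460 mol.
Step 1 (H2SO4:HCl = 1:2): theoretical n(HCl) = 8.8920 mol; at 71.34% yield, n(HCl) = 6.3436 mol.
Step 2 (HCl:CO2 = 2:1): theoretical n(CO2) = 3.1718 mol, so theoretical mass = 3.1718 × 44.01 = 139.59 g.
At 95.29% yield, actual mass of CO2 = 139.59 × 0.9529 = 133.02 g.

133.0 g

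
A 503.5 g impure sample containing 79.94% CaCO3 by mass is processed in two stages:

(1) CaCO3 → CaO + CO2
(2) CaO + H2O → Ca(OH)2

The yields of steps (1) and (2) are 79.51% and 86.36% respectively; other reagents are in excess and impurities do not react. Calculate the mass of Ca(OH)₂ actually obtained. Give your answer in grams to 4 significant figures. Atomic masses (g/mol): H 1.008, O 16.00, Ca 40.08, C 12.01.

204.6 g

Pure CaCO3 = 503.5 × 0.7994 = 402.50 g.
M(CaCO3) = 40.08 + 12.01 + 3(16.00) = 100.09 g/mol.
M(Ca(OH)2) = 40.08 + 2(16.00) + 2(1.008) = 74.096 g/mol.
n(CaCO3) = 402.50 / 100.09 = 4.0214 mol.
Step 1 (CaCO3:CaO = 1:1): theoretical n(CaO) = 4.0214 mol; at 79.51% yield, n(CaO) = 3.1974 mol.
Step 2 (CaO:Ca(OH)2 = 1:1): theoretical n(Ca(OH)2) = 3.1974 mol, so theoretical mass = 3.1974 × 74.096 = 236.91 g.
At 86.36% yield, actual mass of Ca(OH)2 = 236.91 × 0.8636 = 204.60 g.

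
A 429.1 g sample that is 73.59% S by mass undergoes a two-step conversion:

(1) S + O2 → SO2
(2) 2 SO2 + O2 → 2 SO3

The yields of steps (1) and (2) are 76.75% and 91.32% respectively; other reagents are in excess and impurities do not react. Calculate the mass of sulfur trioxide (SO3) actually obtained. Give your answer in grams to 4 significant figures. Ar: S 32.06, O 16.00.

552.7 g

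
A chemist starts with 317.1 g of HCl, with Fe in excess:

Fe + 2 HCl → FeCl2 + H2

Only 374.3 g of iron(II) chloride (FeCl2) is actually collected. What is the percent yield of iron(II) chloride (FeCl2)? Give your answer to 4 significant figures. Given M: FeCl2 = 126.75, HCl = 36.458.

n(HCl) = 317.10 g / 36.458 g/mol = 8.6977 mol.
From the equation the HCl:FeCl2 mole ratio is 2:1, so n(FeCl2) = 8.6977 × 1/2 = 4.3488 mol.
Mass of FeCl2 = 4.3488 mol × 126.75 g/mol = 551.22 g.
This is the theoretical yield. Percent yield = 374.3 g / 551.22 g × 100% = 67.904%.

67.90 %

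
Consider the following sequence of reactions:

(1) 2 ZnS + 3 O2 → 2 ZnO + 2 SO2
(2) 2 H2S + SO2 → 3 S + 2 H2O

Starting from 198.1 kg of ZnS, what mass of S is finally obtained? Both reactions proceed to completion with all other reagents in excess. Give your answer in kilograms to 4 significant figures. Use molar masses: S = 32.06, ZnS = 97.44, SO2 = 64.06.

198.1 kg = 198100 g.
n(ZnS) = 198100 / 97.44 = 2033.0 mol.
Step 1 gives a 2:2 ratio of ZnS to SO2, so n(SO2) = 2033.0 mol.
In step 2 the SO2:S ratio is 1:3, so n(S) = 6099.1 mol.
Mass of S = 6099.1 × 32.06 = 195540 g = 195.5 kg.

195.5 kg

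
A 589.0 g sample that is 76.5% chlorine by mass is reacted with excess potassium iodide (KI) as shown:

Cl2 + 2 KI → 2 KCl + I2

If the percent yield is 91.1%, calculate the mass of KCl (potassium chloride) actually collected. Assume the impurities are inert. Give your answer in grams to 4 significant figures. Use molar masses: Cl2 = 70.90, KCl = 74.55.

Pure Cl2 available = 589.0 g × 0.765 = 450.58 g.
n(Cl2) = 450.58 g / 70.90 g/mol = 6.3552 mol.
From the equation the Cl2:KCl mole ratio is 1:2, so n(KCl) = 6.3552 × 2/1 = 12.710 mol.
Mass of KCl = 12.710 mol × 74.55 g/mol = 947.56 g.
Actual mass collected = 947.56 g × 0.911 = 863.23 g.

863.2 g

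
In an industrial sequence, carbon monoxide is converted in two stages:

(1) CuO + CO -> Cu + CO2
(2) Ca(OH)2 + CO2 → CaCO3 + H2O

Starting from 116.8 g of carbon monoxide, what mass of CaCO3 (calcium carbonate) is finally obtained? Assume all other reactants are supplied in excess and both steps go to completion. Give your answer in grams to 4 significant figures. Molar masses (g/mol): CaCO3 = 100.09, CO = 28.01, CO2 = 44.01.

417.4 g

n(CO) = 116.80 / 28.01 = 4.1699 mol.
Step 1 gives a 1:1 ratio of CO to CO2, so n(CO2) = 4.1699 mol.
In step 2 the CO2:CaCO3 ratio is 1:1, so n(CaCO3) = 4.1699 mol.
Mass of CaCO3 = 4.1699 × 100.09 = 417.37 g.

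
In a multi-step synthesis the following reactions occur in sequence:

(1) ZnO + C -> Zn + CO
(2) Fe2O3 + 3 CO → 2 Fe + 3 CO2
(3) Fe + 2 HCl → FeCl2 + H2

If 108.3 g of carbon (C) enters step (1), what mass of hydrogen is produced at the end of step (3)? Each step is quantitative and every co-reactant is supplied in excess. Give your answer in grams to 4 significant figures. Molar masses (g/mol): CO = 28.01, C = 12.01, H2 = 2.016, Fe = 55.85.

n(C) = 108.3 / 12.01 = 9.0175 mol.
Reaction (1): C→CO ratio 1:1 ⇒ n(CO) = 9.0175 mol.
Reaction (2): CO→Fe ratio 3:2 ⇒ n(Fe) = 6.0117 mol.
Reaction (3): Fe→H2 ratio 1:1 ⇒ n(H2) = 6.0117 mol.
Mass of H2 = 6.0117 × 2.016 = 12.120 g.

12.12 g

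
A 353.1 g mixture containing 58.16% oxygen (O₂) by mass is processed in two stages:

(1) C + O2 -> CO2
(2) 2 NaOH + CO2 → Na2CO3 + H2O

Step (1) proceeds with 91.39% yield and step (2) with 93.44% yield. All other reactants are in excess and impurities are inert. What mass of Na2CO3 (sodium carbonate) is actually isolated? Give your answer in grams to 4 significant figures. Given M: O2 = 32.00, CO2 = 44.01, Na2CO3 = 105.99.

Pure O2 = 353.1 × 0.5816 = 205.36 g.
n(O2) = 205.36 / 32.00 = 6.4176 mol.
Step 1 (O2:CO2 = 1:1): theoretical n(CO2) = 6.4176 mol; at 91.39% yield, n(CO2) = 5.8650 mol.
Step 2 (CO2:Na2CO3 = 1:1): theoretical n(Na2CO3) = 5.8650 mol, so theoretical mass = 5.8650 × 105.99 = 621.64 g.
At 93.44% yield, actual mass of Na2CO3 = 621.64 × 0.9344 = 580.86 g.

580.9 g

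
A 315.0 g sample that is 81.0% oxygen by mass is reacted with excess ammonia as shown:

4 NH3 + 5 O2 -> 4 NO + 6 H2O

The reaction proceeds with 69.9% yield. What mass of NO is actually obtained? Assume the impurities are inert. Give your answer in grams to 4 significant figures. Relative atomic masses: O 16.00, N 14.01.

Pure O2 available = 315.0 g × 0.810 = 255.15 g.
M(O2) = 2(16.00) = 32.00 g/mol.
M(NO) = 14.01 + 16.00 = 30.01 g/mol.
n(O2) = 255.15 g / 32.00 g/mol = 7.9734 mol.
From the equation the O2:NO mole ratio is 5:4, so n(NO) = 7.9734 × 4/5 = 6.3788 mol.
Mass of NO = 6.3788 mol × 30.01 g/mol = 191.43 g.
Actual mass collected = 191.43 g × 0.699 = 133.81 g.

133.8 g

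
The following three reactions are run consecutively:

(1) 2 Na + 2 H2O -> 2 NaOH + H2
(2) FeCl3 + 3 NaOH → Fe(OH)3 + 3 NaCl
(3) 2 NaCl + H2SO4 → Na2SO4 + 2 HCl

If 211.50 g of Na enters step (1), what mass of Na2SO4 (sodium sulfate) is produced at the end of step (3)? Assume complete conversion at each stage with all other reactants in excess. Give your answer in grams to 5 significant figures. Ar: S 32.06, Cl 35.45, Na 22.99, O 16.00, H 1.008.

M(Na) = 22.99 g/mol.
M(Na2SO4) = 2(22.99) + 32.06 + 4(16.00) = 142.04 g/mol.
n(Na) = 211.50 / 22.99 = 9.19965 mol.
Reaction (1): Na→NaOH ratio 2:2 ⇒ n(NaOH) = 9.19965 mol.
Reaction (2): NaOH→NaCl ratio 3:3 ⇒ n(NaCl) = 9.19965 mol.
Reaction (3): NaCl→Na2SO4 ratio 2:1 ⇒ n(Na2SO4) = 4.59983 mol.
Mass of Na2SO4 = 4.59983 × 142.04 = 653.359 g.

653.36 g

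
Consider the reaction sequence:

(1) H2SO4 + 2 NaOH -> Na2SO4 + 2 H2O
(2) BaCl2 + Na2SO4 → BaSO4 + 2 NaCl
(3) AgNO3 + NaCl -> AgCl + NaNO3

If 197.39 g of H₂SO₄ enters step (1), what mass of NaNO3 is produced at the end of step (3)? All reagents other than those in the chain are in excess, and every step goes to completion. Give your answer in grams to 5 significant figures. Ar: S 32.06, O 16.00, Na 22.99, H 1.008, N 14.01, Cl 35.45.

342.15 g

M(H2SO4) = 2(1.008) + 32.06 + 4(16.00) = 98.076 g/mol.
M(NaNO3) = 22.99 + 14.01 + 3(16.00) = 85.00 g/mol.
n(H2SO4) = 197.39 / 98.076 = 2.01262 mol.
Reaction (1): H2SO4→Na2SO4 ratio 1:1 ⇒ n(Na2SO4) = 2.01262 mol.
Reaction (2): Na2SO4→NaCl ratio 1:2 ⇒ n(NaCl) = 4.02525 mol.
Reaction (3): NaCl→NaNO3 ratio 1:1 ⇒ n(NaNO3) = 4.02525 mol.
Mass of NaNO3 = 4.02525 × 85.00 = 342.146 g.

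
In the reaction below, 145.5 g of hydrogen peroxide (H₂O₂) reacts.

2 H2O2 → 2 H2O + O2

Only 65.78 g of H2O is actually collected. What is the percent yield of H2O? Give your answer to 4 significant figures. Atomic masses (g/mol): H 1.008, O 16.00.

85.36 %

M(H2O2) = 2(1.008) + 2(16.00) = 34.016 g/mol.
M(H2O) = 2(1.008) + 16.00 = 18.016 g/mol.
n(H2O2) = 145.50 g / 34.016 g/mol = 4.2774 mol.
From the equation the H2O2:H2O mole ratio is 2:2, so n(H2O) = 4.2774 × 2/2 = 4.2774 mol.
Mass of H2O = 4.2774 mol × 18.016 g/mol = 77.062 g.
This is the theoretical yield. Percent yield = 65.78 g / 77.062 g × 100% = 85.360%.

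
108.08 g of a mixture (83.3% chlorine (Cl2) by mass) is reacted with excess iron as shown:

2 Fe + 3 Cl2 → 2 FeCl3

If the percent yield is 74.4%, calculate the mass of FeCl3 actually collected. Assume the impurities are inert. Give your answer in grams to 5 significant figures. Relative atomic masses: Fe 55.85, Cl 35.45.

102.16 g

Pure Cl2 available = 108.08 g × 0.833 = 90.0306 g.
M(Cl2) = 2(35.45) = 70.90 g/mol.
M(FeCl3) = 55.85 + 3(35.45) = 162.20 g/mol.
n(Cl2) = 90.0306 g / 70.90 g/mol = 1.26983 mol.
From the equation the Cl2:FeCl3 mole ratio is 3:2, so n(FeCl3) = 1.26983 × 2/3 = 0.846550 mol.
Mass of FeCl3 = 0.846550 mol × 162.20 g/mol = 137.310 g.
Actual mass collected = 137.310 g × 0.744 = 102.159 g.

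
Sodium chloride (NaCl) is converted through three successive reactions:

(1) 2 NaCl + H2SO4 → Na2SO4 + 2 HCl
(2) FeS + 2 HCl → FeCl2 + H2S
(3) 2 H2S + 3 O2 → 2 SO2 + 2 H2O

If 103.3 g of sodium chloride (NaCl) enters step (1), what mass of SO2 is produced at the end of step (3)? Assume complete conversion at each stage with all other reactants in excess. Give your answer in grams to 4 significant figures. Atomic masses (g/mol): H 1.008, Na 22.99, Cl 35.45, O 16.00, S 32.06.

M(NaCl) = 22.99 + 35.45 = 58.44 g/mol.
M(SO2) = 32.06 + 2(16.00) = 64.06 g/mol.
n(NaCl) = 103.3 / 58.44 = 1.7676 mol.
Reaction (1): NaCl→HCl ratio 2:2 ⇒ n(HCl) = 1.7676 mol.
Reaction (2): HCl→H2S ratio 2:1 ⇒ n(H2S) = 0.88381 mol.
Reaction (3): H2S→SO2 ratio 2:2 ⇒ n(SO2) = 0.88381 mol.
Mass of SO2 = 0.88381 × 64.06 = 56.617 g.

56.62 g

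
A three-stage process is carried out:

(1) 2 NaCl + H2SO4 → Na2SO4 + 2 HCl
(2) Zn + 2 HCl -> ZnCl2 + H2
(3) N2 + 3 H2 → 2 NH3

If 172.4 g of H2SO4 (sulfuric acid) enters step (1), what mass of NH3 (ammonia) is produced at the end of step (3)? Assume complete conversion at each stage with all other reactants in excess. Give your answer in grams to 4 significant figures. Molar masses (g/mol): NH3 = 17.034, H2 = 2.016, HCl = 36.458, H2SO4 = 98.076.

n(H2SO4) = 172.4 / 98.076 = 1.7578 mol.
Reaction (1): H2SO4→HCl ratio 1:2 ⇒ n(HCl) = 3.5156 mol.
Reaction (2): HCl→H2 ratio 2:1 ⇒ n(H2) = 1.7578 mol.
Reaction (3): H2→NH3 ratio 3:2 ⇒ n(NH3) = 1.1719 mol.
Mass of NH3 = 1.1719 × 17.034 = 19.962 g.

19.96 g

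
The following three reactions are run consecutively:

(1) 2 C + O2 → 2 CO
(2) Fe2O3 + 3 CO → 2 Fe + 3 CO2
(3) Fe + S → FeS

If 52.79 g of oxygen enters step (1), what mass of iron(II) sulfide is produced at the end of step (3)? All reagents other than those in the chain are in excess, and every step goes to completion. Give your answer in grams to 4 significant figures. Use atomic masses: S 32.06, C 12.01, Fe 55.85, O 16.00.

M(O2) = 2(16.00) = 32.00 g/mol.
M(FeS) = 55.85 + 32.06 = 87.91 g/mol.
n(O2) = 52.79 / 32.00 = 1.6497 mol.
Reaction (1): O2→CO ratio 1:2 ⇒ n(CO) = 3.2994 mol.
Reaction (2): CO→Fe ratio 3:2 ⇒ n(Fe) = 2.1996 mol.
Reaction (3): Fe→FeS ratio 1:1 ⇒ n(FeS) = 2.1996 mol.
Mass of FeS = 2.1996 × 87.91 = 193.37 g.

193.4 g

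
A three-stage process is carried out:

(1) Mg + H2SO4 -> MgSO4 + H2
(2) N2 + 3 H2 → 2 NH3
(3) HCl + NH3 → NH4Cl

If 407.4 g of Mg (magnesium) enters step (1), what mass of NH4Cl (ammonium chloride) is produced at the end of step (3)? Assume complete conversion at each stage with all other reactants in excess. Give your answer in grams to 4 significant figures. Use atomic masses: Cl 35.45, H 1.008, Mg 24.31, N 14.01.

M(Mg) = 24.31 g/mol.
M(NH4Cl) = 14.01 + 4(1.008) + 35.45 = 53.492 g/mol.
n(Mg) = 407.4 / 24.31 = 16.759 mol.
Reaction (1): Mg→H2 ratio 1:1 ⇒ n(H2) = 16.759 mol.
Reaction (2): H2→NH3 ratio 3:2 ⇒ n(NH3) = 11.172 mol.
Reaction (3): NH3→NH4Cl ratio 1:1 ⇒ n(NH4Cl) = 11.172 mol.
Mass of NH4Cl = 11.172 × 53.492 = 597.63 g.

597.6 g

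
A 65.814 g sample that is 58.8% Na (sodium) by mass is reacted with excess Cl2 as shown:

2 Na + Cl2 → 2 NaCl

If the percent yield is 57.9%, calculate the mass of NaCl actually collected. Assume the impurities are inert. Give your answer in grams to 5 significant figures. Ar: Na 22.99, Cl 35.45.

56.957 g

Pure Na available = 65.814 g × 0.588 = 38.6986 g.
M(Na) = 22.99 g/mol.
M(NaCl) = 22.99 + 35.45 = 58.44 g/mol.
n(Na) = 38.6986 g / 22.99 g/mol = 1.68328 mol.
From the equation the Na:NaCl mole ratio is 2:2, so n(NaCl) = 1.68328 × 2/2 = 1.68328 mol.
Mass of NaCl = 1.68328 mol × 58.44 g/mol = 98.3709 g.
Actual mass collected = 98.3709 g × 0.579 = 56.9568 g.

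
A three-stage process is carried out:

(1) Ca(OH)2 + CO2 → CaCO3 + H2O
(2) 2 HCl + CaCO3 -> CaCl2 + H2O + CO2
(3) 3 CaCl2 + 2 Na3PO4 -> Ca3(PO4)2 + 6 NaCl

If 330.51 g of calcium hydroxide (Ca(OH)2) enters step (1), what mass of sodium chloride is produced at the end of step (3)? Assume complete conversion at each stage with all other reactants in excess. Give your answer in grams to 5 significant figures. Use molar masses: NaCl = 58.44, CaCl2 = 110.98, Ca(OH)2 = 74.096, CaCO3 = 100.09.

n(Ca(OH)2) = 330.51 / 74.096 = 4.46056 mol.
Reaction (1): Ca(OH)2→CaCO3 ratio 1:1 ⇒ n(CaCO3) = 4.46056 mol.
Reaction (2): CaCO3→CaCl2 ratio 1:1 ⇒ n(CaCl2) = 4.46056 mol.
Reaction (3): CaCl2→NaCl ratio 3:6 ⇒ n(NaCl) = 8.92113 mol.
Mass of NaCl = 8.92113 × 58.44 = 521.351 g.

521.35 g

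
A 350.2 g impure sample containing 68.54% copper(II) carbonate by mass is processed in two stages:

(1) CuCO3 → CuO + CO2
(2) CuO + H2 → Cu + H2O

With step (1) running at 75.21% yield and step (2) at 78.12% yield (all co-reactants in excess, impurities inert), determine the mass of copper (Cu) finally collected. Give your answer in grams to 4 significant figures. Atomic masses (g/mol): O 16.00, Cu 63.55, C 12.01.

72.53 g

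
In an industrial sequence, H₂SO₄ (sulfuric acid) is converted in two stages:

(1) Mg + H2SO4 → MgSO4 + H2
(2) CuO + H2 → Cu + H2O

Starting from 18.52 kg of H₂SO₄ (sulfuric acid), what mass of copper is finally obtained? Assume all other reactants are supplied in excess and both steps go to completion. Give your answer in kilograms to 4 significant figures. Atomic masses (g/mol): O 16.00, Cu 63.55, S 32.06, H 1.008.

12.00 kg

M(H2SO4) = 2(1.008) + 32.06 + 4(16.00) = 98.076 g/mol.
M(Cu) = 63.55 g/mol.
18.52 kg = 18520 g.
n(H2SO4) = 18520 / 98.076 = 188.83 mol.
Step 1 gives a 1:1 ratio of H2SO4 to H2, so n(H2) = 188.83 mol.
In step 2 the H2:Cu ratio is 1:1, so n(Cu) = 188.83 mol.
Mass of Cu = 188.83 × 63.55 = 12000 g = 12.00 kg.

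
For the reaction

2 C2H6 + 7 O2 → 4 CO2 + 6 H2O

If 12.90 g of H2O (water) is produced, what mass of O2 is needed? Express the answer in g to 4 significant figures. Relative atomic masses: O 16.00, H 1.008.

26.73 g

M(H2O) = 2(1.008) + 16.00 = 18.016 g/mol.
M(O2) = 2(16.00) = 32.00 g/mol.
n(H2O) = 12.900 g / 18.016 g/mol = 0.71603 mol.
From the equation the H2O:O2 mole ratio is 6:7, so n(O2) = 0.71603 × 7/6 = 0.83537 mol.
Mass of O2 = 0.83537 mol × 32.00 g/mol = 26.732 g.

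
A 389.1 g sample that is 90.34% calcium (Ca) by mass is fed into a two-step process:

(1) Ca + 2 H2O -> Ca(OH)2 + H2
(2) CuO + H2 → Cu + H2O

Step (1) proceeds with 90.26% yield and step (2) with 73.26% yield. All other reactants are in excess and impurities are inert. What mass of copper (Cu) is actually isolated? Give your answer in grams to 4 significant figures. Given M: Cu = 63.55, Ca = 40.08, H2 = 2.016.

368.5 g

Pure Ca = 389.1 × 0.9034 = 351.51 g.
n(Ca) = 351.51 / 40.08 = 8.7703 mol.
Step 1 (Ca:H2 = 1:1): theoretical n(H2) = 8.7703 mol; at 90.26% yield, n(H2) = 7.9161 mol.
Step 2 (H2:Cu = 1:1): theoretical n(Cu) = 7.9161 mol, so theoretical mass = 7.9161 × 63.55 = 503.07 g.
At 73.26% yield, actual mass of Cu = 503.07 × 0.7326 = 368.55 g.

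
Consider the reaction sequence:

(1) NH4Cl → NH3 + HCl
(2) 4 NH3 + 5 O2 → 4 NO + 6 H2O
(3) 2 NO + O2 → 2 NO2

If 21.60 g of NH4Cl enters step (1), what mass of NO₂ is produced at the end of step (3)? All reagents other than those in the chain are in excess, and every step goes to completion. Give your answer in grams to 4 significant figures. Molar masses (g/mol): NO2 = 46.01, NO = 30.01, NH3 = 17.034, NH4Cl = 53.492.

18.58 g

n(NH4Cl) = 21.60 / 53.492 = 0.40380 mol.
Reaction (1): NH4Cl→NH3 ratio 1:1 ⇒ n(NH3) = 0.40380 mol.
Reaction (2): NH3→NO ratio 4:4 ⇒ n(NO) = 0.40380 mol.
Reaction (3): NO→NO2 ratio 2:2 ⇒ n(NO2) = 0.40380 mol.
Mass of NO2 = 0.40380 × 46.01 = 18.579 g.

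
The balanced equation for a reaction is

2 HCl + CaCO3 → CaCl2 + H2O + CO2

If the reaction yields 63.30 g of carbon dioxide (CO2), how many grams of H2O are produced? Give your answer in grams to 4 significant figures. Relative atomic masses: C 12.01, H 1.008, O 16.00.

25.91 g

M(CO2) = 12.01 + 2(16.00) = 44.01 g/mol.
M(H2O) = 2(1.008) + 16.00 = 18.016 g/mol.
n(CO2) = 63.300 g / 44.01 g/mol = 1.4383 mol.
From the equation the CO2:H2O mole ratio is 1:1, so n(H2O) = 1.4383 × 1/1 = 1.4383 mol.
Mass of H2O = 1.4383 mol × 18.016 g/mol = 25.913 g.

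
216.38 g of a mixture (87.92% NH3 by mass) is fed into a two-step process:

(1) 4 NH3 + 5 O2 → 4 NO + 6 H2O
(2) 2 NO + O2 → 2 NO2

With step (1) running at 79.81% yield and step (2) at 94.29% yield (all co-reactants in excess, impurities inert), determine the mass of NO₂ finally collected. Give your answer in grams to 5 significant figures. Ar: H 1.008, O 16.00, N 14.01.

Pure NH3 = 216.38 × 0.8792 = 190.241 g.
M(NH3) = 14.01 + 3(1.008) = 17.034 g/mol.
M(NO2) = 14.01 + 2(16.00) = 46.01 g/mol.
n(NH3) = 190.241 / 17.034 = 11.1683 mol.
Step 1 (NH3:NO = 4:4): theoretical n(NO) = 11.1683 mol; at 79.81% yield, n(NO) = 8.91344 mol.
Step 2 (NO:NO2 = 2:2): theoretical n(NO2) = 8.91344 mol, so theoretical mass = 8.91344 × 46.01 = 410.107 g.
At 94.29% yield, actual mass of NO2 = 410.107 × 0.9429 = 386.690 g.

386.69 g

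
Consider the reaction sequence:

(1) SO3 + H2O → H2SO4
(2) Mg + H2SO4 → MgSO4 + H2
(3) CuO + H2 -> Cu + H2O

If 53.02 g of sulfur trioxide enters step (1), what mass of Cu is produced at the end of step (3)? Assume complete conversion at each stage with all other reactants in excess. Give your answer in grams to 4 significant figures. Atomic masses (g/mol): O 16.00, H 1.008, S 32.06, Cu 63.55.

M(SO3) = 32.06 + 3(16.00) = 80.06 g/mol.
M(Cu) = 63.55 g/mol.
n(SO3) = 53.02 / 80.06 = 0.66225 mol.
Reaction (1): SO3→H2SO4 ratio 1:1 ⇒ n(H2SO4) = 0.66225 mol.
Reaction (2): H2SO4→H2 ratio 1:1 ⇒ n(H2) = 0.66225 mol.
Reaction (3): H2→Cu ratio 1:1 ⇒ n(Cu) = 0.66225 mol.
Mass of Cu = 0.66225 × 63.55 = 42.086 g.

42.09 g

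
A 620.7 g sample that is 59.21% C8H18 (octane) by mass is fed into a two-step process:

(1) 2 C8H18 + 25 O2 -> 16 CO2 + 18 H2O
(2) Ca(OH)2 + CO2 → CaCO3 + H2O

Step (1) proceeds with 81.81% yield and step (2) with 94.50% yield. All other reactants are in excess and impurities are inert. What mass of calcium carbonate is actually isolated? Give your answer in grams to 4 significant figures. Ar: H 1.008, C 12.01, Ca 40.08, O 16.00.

1992 g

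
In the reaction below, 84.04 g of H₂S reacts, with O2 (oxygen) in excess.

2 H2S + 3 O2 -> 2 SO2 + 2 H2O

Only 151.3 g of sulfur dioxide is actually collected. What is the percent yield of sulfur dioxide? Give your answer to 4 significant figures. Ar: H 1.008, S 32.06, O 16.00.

95.77 %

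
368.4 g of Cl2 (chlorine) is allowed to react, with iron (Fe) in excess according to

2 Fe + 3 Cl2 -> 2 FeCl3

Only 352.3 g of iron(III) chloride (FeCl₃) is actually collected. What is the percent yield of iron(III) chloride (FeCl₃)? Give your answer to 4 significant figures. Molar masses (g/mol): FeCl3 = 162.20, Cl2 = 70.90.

n(Cl2) = 368.40 g / 70.90 g/mol = 5.1961 mol.
From the equation the Cl2:FeCl3 mole ratio is 3:2, so n(FeCl3) = 5.1961 × 2/3 = 3.4640 mol.
Mass of FeCl3 = 3.4640 mol × 162.20 g/mol = 561.87 g.
This is the theoretical yield. Percent yield = 352.3 g / 561.87 g × 100% = 62.702%.

62.70 %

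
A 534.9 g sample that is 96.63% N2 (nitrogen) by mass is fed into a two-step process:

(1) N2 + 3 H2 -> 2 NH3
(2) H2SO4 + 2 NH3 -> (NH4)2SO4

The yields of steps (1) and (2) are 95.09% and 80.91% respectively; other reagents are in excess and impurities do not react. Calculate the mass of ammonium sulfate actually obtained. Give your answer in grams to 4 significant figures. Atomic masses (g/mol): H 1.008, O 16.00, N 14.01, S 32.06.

1875 g

Pure N2 = 534.9 × 0.9663 = 516.87 g.
M(N2) = 2(14.01) = 28.02 g/mol.
M((NH4)2SO4) = 2(14.01) + 8(1.008) + 32.06 + 4(16.00) = 132.144 g/mol.
n(N2) = 516.87 / 28.02 = 18.447 mol.
Step 1 (N2:NH3 = 1:2): theoretical n(NH3) = 36.893 mol; at 95.09% yield, n(NH3) = 35.082 mol.
Step 2 (NH3:(NH4)2SO4 = 2:1): theoretical n((NH4)2SO4) = 17.541 mol, so theoretical mass = 17.541 × 132.144 = 2317.9 g.
At 80.91% yield, actual mass of (NH4)2SO4 = 2317.9 × 0.8091 = 1875.4 g.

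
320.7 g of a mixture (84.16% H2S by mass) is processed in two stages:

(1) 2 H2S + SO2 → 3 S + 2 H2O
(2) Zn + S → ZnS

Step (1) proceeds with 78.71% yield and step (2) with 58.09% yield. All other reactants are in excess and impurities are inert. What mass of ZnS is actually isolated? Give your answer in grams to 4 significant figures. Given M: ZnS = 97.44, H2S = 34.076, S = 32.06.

Pure H2S = 320.7 × 0.8416 = 269.90 g.
n(H2S) = 269.90 / 34.076 = 7.9206 mol.
Step 1 (H2S:S = 2:3): theoretical n(S) = 11.881 mol; at 78.71% yield, n(S) = 9.3514 mol.
Step 2 (S:ZnS = 1:1): theoretical n(ZnS) = 9.3514 mol, so theoretical mass = 9.3514 × 97.44 = 911.20 g.
At 58.09% yield, actual mass of ZnS = 911.20 × 0.5809 = 529.32 g.

529.3 g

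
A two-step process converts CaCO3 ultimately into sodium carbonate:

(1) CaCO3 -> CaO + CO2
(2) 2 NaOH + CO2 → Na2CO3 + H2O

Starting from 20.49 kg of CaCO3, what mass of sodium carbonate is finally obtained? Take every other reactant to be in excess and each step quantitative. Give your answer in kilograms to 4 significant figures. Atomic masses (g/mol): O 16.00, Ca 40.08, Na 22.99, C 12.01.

21.70 kg

M(CaCO3) = 40.08 + 12.01 + 3(16.00) = 100.09 g/mol.
M(Na2CO3) = 2(22.99) + 12.01 + 3(16.00) = 105.99 g/mol.
20.49 kg = 20490 g.
n(CaCO3) = 20490 / 100.09 = 204.72 mol.
Step 1 gives a 1:1 ratio of CaCO3 to CO2, so n(CO2) = 204.72 mol.
In step 2 the CO2:Na2CO3 ratio is 1:1, so n(Na2CO3) = 204.72 mol.
Mass of Na2CO3 = 204.72 × 105.99 = 21698 g = 21.70 kg.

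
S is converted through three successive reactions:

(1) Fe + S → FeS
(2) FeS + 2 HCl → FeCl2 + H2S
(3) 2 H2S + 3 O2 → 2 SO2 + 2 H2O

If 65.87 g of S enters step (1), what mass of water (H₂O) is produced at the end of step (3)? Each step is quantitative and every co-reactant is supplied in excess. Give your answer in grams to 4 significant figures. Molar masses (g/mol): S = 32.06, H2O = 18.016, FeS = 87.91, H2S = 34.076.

n(S) = 65.87 / 32.06 = 2.0546 mol.
Reaction (1): S→FeS ratio 1:1 ⇒ n(FeS) = 2.0546 mol.
Reaction (2): FeS→H2S ratio 1:1 ⇒ n(H2S) = 2.0546 mol.
Reaction (3): H2S→H2O ratio 2:2 ⇒ n(H2O) = 2.0546 mol.
Mass of H2O = 2.0546 × 18.016 = 37.015 g.

37.02 g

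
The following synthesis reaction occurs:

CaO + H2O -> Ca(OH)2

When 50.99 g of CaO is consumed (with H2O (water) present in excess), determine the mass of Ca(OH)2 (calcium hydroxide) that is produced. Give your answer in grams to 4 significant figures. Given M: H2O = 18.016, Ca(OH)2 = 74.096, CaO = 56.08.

n(CaO) = 50.990 g / 56.08 g/mol = 0.90924 mol.
From the equation the CaO:Ca(OH)2 mole ratio is 1:1, so n(Ca(OH)2) = 0.90924 × 1/1 = 0.90924 mol.
Mass of Ca(OH)2 = 0.90924 mol × 74.096 g/mol = 67.371 g.

67.37 g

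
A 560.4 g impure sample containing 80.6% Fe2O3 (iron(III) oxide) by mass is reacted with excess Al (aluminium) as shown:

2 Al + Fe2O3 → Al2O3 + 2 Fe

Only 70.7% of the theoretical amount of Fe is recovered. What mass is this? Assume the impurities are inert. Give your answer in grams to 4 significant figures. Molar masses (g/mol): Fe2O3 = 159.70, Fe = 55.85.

Pure Fe2O3 available = 560.4 g × 0.806 = 451.68 g.
n(Fe2O3) = 451.68 g / 159.70 g/mol = 2.8283 mol.
From the equation the Fe2O3:Fe mole ratio is 1:2, so n(Fe) = 2.8283 × 2/1 = 5.6566 mol.
Mass of Fe = 5.6566 mol × 55.85 g/mol = 315.92 g.
Actual mass collected = 315.92 g × 0.707 = 223.36 g.

223.4 g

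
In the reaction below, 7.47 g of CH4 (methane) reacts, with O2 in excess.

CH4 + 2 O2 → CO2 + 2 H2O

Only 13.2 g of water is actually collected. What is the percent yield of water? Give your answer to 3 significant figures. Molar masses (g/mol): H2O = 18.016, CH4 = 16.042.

n(CH4) = 7.470 g / 16.042 g/mol = 0.4657 mol.
From the equation the CH4:H2O mole ratio is 1:2, so n(H2O) = 0.4657 × 2/1 = 0.9313 mol.
Mass of H2O = 0.9313 mol × 18.016 g/mol = 16.78 g.
This is the theoretical yield. Percent yield = 13.2 g / 16.78 g × 100% = 78.67%.

78.7 %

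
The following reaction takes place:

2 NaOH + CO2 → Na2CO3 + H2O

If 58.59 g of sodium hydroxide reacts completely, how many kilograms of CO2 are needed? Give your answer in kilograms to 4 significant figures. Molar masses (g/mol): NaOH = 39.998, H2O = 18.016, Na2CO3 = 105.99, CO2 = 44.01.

n(NaOH) = 58.590 g / 39.998 g/mol = 1.4648 mol.
From the equation the NaOH:CO2 mole ratio is 2:1, so n(CO2) = 1.4648 × 1/2 = 0.73241 mol.
Mass of CO2 = 0.73241 mol × 44.01 g/mol = 32.233 g.
Converting to kg: 32.233 g = 0.03223 kg.

0.03223 kg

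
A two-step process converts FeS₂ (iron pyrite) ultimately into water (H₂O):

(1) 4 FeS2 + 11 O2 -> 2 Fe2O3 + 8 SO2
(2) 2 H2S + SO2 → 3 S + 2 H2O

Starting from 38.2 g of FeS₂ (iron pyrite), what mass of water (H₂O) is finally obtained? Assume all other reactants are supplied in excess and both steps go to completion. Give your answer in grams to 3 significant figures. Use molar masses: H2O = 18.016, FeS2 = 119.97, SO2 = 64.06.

n(FeS2) = 38.20 / 119.97 = 0.3184 mol.
Step 1 gives a 4:8 ratio of FeS2 to SO2, so n(SO2) = 0.6368 mol.
In step 2 the SO2:H2O ratio is 1:2, so n(H2O) = 1.274 mol.
Mass of H2O = 1.274 × 18.016 = 22.95 g.

22.9 g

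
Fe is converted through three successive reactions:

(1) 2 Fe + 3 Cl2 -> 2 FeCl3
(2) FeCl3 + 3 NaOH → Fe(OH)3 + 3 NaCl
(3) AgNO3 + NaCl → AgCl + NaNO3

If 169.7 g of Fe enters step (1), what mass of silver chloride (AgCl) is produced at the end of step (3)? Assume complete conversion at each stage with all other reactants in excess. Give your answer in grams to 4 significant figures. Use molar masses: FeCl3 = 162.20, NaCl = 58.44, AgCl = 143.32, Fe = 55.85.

1306 g

n(Fe) = 169.7 / 55.85 = 3.0385 mol.
Reaction (1): Fe→FeCl3 ratio 2:2 ⇒ n(FeCl3) = 3.0385 mol.
Reaction (2): FeCl3→NaCl ratio 1:3 ⇒ n(NaCl) = 9.1155 mol.
Reaction (3): NaCl→AgCl ratio 1:1 ⇒ n(AgCl) = 9.1155 mol.
Mass of AgCl = 9.1155 × 143.32 = 1306.4 g.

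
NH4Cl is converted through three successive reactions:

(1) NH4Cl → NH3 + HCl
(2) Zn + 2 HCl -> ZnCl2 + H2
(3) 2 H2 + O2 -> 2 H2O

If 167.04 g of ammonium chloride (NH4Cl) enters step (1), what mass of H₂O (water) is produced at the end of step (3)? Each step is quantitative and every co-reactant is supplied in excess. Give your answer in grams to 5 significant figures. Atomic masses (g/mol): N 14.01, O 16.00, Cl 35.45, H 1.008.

M(NH4Cl) = 14.01 + 4(1.008) + 35.45 = 53.492 g/mol.
M(H2O) = 2(1.008) + 16.00 = 18.016 g/mol.
n(NH4Cl) = 167.04 / 53.492 = 3.12271 mol.
Reaction (1): NH4Cl→HCl ratio 1:1 ⇒ n(HCl) = 3.12271 mol.
Reaction (2): HCl→H2 ratio 2:1 ⇒ n(H2) = 1.56135 mol.
Reaction (3): H2→H2O ratio 2:2 ⇒ n(H2O) = 1.56135 mol.
Mass of H2O = 1.56135 × 18.016 = 28.1294 g.

28.129 g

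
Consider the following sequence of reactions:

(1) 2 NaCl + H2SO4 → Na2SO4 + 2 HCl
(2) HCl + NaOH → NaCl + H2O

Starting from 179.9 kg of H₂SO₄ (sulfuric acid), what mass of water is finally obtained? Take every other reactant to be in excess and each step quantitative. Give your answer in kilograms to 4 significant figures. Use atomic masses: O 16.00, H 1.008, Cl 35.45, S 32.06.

M(H2SO4) = 2(1.008) + 32.06 + 4(16.00) = 98.076 g/mol.
M(H2O) = 2(1.008) + 16.00 = 18.016 g/mol.
179.9 kg = 179900 g.
n(H2SO4) = 179900 / 98.076 = 1834.3 mol.
Step 1 gives a 1:2 ratio of H2SO4 to HCl, so n(HCl) = 3668.6 mol.
In step 2 the HCl:H2O ratio is 1:1, so n(H2O) = 3668.6 mol.
Mass of H2O = 3668.6 × 18.016 = 66093 g = 66.09 kg.

66.09 kg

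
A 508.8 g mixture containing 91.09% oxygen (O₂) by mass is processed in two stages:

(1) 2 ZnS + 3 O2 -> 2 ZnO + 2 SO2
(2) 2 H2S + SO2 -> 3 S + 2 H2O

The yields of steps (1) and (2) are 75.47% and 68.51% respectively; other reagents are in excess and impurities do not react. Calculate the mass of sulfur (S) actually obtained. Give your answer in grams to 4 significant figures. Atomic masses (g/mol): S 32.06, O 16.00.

Pure O2 = 508.8 × 0.9109 = 463.47 g.
M(O2) = 2(16.00) = 32.00 g/mol.
M(S) = 32.06 g/mol.
n(O2) = 463.47 / 32.00 = 14.483 mol.
Step 1 (O2:SO2 = 3:2): theoretical n(SO2) = 9.6555 mol; at 75.47% yield, n(SO2) = 7.2870 mol.
Step 2 (SO2:S = 1:3): theoretical n(S) = 21.861 mol, so theoretical mass = 21.861 × 32.06 = 700.87 g.
At 68.51% yield, actual mass of S = 700.87 × 0.6851 = 480.16 g.

480.2 g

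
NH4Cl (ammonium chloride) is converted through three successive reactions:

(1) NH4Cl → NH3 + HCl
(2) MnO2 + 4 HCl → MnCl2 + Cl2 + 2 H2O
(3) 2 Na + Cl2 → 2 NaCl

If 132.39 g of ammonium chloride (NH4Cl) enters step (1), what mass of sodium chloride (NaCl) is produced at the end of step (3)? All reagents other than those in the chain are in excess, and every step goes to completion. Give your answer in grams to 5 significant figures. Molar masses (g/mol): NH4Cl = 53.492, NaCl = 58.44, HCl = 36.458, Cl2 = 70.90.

n(NH4Cl) = 132.39 / 53.492 = 2.47495 mol.
Reaction (1): NH4Cl→HCl ratio 1:1 ⇒ n(HCl) = 2.47495 mol.
Reaction (2): HCl→Cl2 ratio 4:1 ⇒ n(Cl2) = 0.618737 mol.
Reaction (3): Cl2→NaCl ratio 1:2 ⇒ n(NaCl) = 1.23747 mol.
Mass of NaCl = 1.23747 × 58.44 = 72.3180 g.

72.318 g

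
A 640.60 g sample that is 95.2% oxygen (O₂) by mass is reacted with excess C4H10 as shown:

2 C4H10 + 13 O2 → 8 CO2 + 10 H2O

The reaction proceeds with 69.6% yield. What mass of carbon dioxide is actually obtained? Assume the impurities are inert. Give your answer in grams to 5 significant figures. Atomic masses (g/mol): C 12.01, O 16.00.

359.24 g

Pure O2 available = 640.60 g × 0.952 = 609.851 g.
M(O2) = 2(16.00) = 32.00 g/mol.
M(CO2) = 12.01 + 2(16.00) = 44.01 g/mol.
n(O2) = 609.851 g / 32.00 g/mol = 19.0579 mol.
From the equation the O2:CO2 mole ratio is 13:8, so n(CO2) = 19.0579 × 8/13 = 11.7279 mol.
Mass of CO2 = 11.7279 mol × 44.01 g/mol = 516.145 g.
Actual mass collected = 516.145 g × 0.696 = 359.237 g.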